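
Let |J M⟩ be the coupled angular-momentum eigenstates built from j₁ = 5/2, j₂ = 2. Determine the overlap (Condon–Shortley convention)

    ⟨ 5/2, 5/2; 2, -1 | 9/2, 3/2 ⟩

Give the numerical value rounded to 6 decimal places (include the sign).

√[10·0!5!4!/10! · 5!0!1!3!6!3!] = √(172800/7)
  +(−1)^0/∏(0,0,0,1,5,3)! = 1/720  (running 1/720)
⟨..|..⟩ = √(172800/7)·(1/720) = +0.218218

+0.218218  (= +√(1/21))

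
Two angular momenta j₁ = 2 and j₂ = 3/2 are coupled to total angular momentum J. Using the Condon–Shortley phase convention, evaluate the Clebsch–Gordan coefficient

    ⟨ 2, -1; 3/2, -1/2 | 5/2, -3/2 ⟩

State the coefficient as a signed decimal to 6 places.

-0.169031  (= −√(1/35))

√[6·1!3!2!/7! · 1!3!1!2!1!4!] = √(144/35)
  +(−1)^0/∏(0,1,3,1,0,1)! = 1/6  (running 1/6)
  +(−1)^1/∏(1,0,2,0,1,2)! = -1/4  (running -1/12)
⟨..|..⟩ = √(144/35)·(-1/12) = -0.169031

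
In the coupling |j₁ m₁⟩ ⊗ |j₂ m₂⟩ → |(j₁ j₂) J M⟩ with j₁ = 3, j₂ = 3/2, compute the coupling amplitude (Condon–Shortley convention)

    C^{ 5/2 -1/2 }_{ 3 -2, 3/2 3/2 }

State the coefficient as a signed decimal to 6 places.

j₁+j₂−J=2  J+j₁−j₂=4  J−j₁+j₂=1  j₁+j₂+J+1=8
(j₁±m₁, j₂±m₂, J±M) = (1,5,3,0,2,3)
P² = 432/7
sum k=2..2:
  [2] +1/12 = 1/12
S = 1/12
C² = P²·S² = 3/7 ; C = +0.654654

+√(3/7) ≈ +0.654654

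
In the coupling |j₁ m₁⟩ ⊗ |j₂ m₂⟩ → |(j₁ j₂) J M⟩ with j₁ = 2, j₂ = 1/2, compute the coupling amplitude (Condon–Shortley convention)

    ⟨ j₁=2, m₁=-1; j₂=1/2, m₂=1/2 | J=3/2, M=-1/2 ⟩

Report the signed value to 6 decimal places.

−√(3/5) = -0.774597

j₁+j₂−J=1  J+j₁−j₂=3  J−j₁+j₂=0  j₁+j₂+J+1=5
(j₁±m₁, j₂±m₂, J±M) = (1,3,1,0,1,2)
P² = 12/5
sum k=1..1:
  [1] −1/2 = -1/2
S = -1/2
C² = P²·S² = 3/5 ; C = -0.774597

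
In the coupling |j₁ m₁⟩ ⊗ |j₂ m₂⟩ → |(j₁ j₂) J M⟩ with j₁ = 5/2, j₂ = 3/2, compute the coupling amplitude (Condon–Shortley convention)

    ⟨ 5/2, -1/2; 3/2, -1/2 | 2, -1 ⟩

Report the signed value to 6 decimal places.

√[5·2!3!1!/7! · 2!3!1!2!1!3!] = √(12/7)
  +(−1)^0/∏(0,2,3,1,0,0)! = 1/12  (running 1/12)
  +(−1)^1/∏(1,1,2,0,1,1)! = -1/2  (running -5/12)
⟨..|..⟩ = √(12/7)·(-5/12) = -0.545545

-0.545545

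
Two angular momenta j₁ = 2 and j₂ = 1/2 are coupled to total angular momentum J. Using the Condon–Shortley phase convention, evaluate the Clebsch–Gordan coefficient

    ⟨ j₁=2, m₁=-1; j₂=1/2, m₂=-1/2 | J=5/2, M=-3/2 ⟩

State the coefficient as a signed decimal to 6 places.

j₁+j₂−J=0  J+j₁−j₂=4  J−j₁+j₂=1  j₁+j₂+J+1=6
(j₁±m₁, j₂±m₂, J±M) = (1,3,0,1,1,4)
P² = 144/5
sum k=0..0:
  [0] +1/6 = 1/6
S = 1/6
C² = P²·S² = 4/5 ; C = +0.894427

+√(4/5) ≈ +0.894427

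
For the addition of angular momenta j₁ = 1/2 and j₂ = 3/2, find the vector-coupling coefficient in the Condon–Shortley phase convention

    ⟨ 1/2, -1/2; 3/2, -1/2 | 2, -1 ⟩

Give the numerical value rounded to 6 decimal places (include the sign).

√[5·0!1!3!/5! · 0!1!1!2!1!3!] = √(3)
  +(−1)^0/∏(0,0,1,1,0,2)! = 1/2  (running 1/2)
⟨..|..⟩ = √(3)·(1/2) = +0.866025

+0.866025  (= +√(3/4))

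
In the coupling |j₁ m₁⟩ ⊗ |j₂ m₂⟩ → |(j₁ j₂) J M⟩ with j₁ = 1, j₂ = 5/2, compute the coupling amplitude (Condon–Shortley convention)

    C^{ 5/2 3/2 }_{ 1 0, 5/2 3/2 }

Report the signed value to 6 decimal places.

−√(9/35) = -0.507093

j₁+j₂−J=1  J+j₁−j₂=1  J−j₁+j₂=4  j₁+j₂+J+1=7
(j₁±m₁, j₂±m₂, J±M) = (1,1,4,1,4,1)
P² = 576/35
sum k=0..1:
  [0] +1/24 = 1/24
  [1] −1/6 = -1/6
S = -1/8
C² = P²·S² = 9/35 ; C = -0.507093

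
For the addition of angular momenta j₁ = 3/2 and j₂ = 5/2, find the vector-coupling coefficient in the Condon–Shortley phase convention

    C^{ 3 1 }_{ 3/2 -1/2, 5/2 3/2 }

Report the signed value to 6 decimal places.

triangle: 1!·2!·4!/8! = 48/40320
(j±m)!: 1!·2!·4!·1!·4!·2! = 2304
prefactor² = (2J+1)·Δ·N² = 96/5
  k=0: +1/(0!·1!·2!·4!·0!·0!) = 1/48
  k=1: −1/(1!·0!·1!·3!·1!·1!) = -1/6
Σ = -7/48  ⇒  CG² = 96/5·(-7/48)² = 49/120
CG = −√(49/120) = -0.639010

−√(49/120) ≈ -0.639010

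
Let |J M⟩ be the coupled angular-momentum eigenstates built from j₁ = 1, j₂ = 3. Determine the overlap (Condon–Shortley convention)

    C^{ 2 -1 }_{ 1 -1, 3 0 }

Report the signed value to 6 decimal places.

+√(1/7) ≈ +0.377964

j₁+j₂−J=2  J+j₁−j₂=0  J−j₁+j₂=4  j₁+j₂+J+1=7
(j₁±m₁, j₂±m₂, J±M) = (0,2,3,3,1,3)
P² = 144/7
sum k=2..2:
  [2] +1/12 = 1/12
S = 1/12
C² = P²·S² = 1/7 ; C = +0.377964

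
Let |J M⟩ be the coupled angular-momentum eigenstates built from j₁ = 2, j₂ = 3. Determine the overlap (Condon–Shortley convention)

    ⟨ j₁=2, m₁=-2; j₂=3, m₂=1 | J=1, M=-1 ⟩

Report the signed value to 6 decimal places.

+√(1/35) ≈ +0.169031

√[3·4!0!2!/7! · 0!4!4!2!0!2!] = √(2304/35)
  +(−1)^4/∏(4,0,0,0,0,2)! = 1/48  (running 1/48)
⟨..|..⟩ = √(2304/35)·(1/48) = +0.169031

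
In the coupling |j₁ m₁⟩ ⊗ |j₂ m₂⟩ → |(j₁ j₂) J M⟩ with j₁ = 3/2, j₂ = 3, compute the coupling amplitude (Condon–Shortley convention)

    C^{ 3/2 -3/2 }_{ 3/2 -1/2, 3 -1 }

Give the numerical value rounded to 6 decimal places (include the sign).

j₁+j₂−J=3  J+j₁−j₂=0  J−j₁+j₂=3  j₁+j₂+J+1=7
(j₁±m₁, j₂±m₂, J±M) = (1,2,2,4,0,3)
P² = 576/35
sum k=2..2:
  [2] +1/12 = 1/12
S = 1/12
C² = P²·S² = 4/35 ; C = +0.338062

+0.338062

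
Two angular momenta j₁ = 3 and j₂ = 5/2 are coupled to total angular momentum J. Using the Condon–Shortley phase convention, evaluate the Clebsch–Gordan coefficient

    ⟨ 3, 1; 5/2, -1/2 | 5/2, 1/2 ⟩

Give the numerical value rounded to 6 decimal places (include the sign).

√[6·3!3!2!/9! · 4!2!2!3!3!2!] = √(288/35)
  +(−1)^0/∏(0,3,2,2,1,0)! = 1/24  (running 1/24)
  +(−1)^1/∏(1,2,1,1,2,1)! = -1/4  (running -5/24)
  +(−1)^2/∏(2,1,0,0,3,2)! = 1/24  (running -1/6)
⟨..|..⟩ = √(288/35)·(-1/6) = -0.478091

-0.478091  (= −√(8/35))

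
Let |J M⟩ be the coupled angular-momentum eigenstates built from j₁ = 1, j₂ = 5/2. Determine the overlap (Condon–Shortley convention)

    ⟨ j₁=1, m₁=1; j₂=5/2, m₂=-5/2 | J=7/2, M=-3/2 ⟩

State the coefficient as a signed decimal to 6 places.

+√(1/21) ≈ +0.218218

triangle: 0!×2!×5!/8! = 240/40320
(j±m)!: 2!×0!×0!×5!×2!×5! = 57600
prefactor² = (2J+1)×Δ×N² = 19200/7
  k=0: +1/(0!×0!×0!×0!×2!×5!) = 1/240
Σ = 1/240  ⇒  CG² = 19200/7×1/240² = 1/21
CG = +√(1/21) = +0.218218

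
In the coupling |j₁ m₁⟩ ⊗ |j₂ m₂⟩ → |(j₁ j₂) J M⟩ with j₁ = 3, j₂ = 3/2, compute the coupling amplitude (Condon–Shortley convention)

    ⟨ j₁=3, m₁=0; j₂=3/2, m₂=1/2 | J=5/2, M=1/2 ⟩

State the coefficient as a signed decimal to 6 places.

triangle: 2!×4!×1!/8! = 48/40320
(j±m)!: 3!×3!×2!×1!×3!×2! = 864
prefactor² = (2J+1)×Δ×N² = 216/35
  k=1: −1/(1!×1!×2!×1!×2!×0!) = -1/4
  k=2: +1/(2!×0!×1!×0!×3!×1!) = 1/12
Σ = -1/6  ⇒  CG² = 216/35×(-1/6)² = 6/35
CG = −√(6/35) = -0.414039

-0.414039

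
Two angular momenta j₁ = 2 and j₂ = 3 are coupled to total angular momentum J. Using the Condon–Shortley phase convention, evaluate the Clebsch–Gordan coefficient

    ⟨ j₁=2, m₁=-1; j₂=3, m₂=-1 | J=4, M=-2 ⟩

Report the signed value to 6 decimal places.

√[9·1!3!5!/10! · 1!3!2!4!2!6!] = √(5184/7)
  +(−1)^0/∏(0,1,3,2,0,3)! = 1/72  (running 1/72)
  +(−1)^1/∏(1,0,2,1,1,4)! = -1/48  (running -1/144)
⟨..|..⟩ = √(5184/7)·(-1/144) = -0.188982

-0.188982  (= −√(1/28))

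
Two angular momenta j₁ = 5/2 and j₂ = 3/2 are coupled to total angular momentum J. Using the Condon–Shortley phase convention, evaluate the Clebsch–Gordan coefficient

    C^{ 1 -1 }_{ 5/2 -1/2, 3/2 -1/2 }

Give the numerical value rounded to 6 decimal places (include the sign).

triangle: 3!×2!×0!/6! = 12/720
(j±m)!: 2!×3!×1!×2!×0!×2! = 48
prefactor² = (2J+1)×Δ×N² = 12/5
  k=1: −1/(1!×2!×2!×0!×0!×0!) = -1/4
Σ = -1/4  ⇒  CG² = 12/5×(-1/4)² = 3/20
CG = −√(3/20) = -0.387298

−√(3/20) = -0.387298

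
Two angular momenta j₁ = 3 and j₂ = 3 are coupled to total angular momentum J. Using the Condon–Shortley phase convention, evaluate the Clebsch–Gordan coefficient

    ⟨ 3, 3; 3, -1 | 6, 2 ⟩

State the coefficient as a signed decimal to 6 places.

j₁+j₂−J=0  J+j₁−j₂=6  J−j₁+j₂=6  j₁+j₂+J+1=13
(j₁±m₁, j₂±m₂, J±M) = (6,0,2,4,8,4)
P² = 398131200/11
sum k=0..0:
  [0] +1/34560 = 1/34560
S = 1/34560
C² = P²·S² = 1/33 ; C = +0.174078

+√(1/33) ≈ +0.174078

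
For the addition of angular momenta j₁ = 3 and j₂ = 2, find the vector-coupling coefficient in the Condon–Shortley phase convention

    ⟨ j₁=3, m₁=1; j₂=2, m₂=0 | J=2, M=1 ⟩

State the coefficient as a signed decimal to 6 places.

−√(1/7) ≈ -0.377964

j₁+j₂−J=3  J+j₁−j₂=3  J−j₁+j₂=1  j₁+j₂+J+1=8
(j₁±m₁, j₂±m₂, J±M) = (4,2,2,2,3,1)
P² = 36/7
sum k=1..2:
  [1] −1/4 = -1/4
  [2] +1/12 = 1/12
S = -1/6
C² = P²·S² = 1/7 ; C = -0.377964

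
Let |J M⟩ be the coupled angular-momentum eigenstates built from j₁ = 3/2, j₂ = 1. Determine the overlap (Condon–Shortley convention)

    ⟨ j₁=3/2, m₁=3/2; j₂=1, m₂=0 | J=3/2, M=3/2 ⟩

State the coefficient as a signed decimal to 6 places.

√[4·1!2!1!/5! · 3!0!1!1!3!0!] = √(12/5)
  +(−1)^0/∏(0,1,0,1,2,0)! = 1/2  (running 1/2)
⟨..|..⟩ = √(12/5)·(1/2) = +0.774597

+√(3/5) ≈ +0.774597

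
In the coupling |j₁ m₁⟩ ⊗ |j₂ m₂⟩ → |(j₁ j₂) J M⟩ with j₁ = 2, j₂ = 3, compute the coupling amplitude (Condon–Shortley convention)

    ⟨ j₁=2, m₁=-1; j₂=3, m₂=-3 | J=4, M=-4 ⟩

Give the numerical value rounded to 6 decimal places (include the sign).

triangle: 1!*3!*5!/10! = 720/3628800
(j±m)!: 1!*3!*0!*6!*0!*8! = 174182400
prefactor² = (2J+1)*Δ*N² = 311040
  k=0: +1/(0!*1!*3!*0!*0!*5!) = 1/720
Σ = 1/720  ⇒  CG² = 311040*1/720² = 3/5
CG = +√(3/5) = +0.774597

+√(3/5) ≈ +0.774597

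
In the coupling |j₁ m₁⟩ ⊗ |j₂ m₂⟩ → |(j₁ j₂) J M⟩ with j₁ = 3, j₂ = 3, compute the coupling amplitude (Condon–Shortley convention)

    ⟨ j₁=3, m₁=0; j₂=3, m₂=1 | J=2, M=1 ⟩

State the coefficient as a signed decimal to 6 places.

+0.154303

triangle: 4!·2!·2!/9! = 96/362880
(j±m)!: 3!·3!·4!·2!·3!·1! = 10368
prefactor² = (2J+1)·Δ·N² = 96/7
  k=2: +1/(2!·2!·1!·2!·1!·0!) = 1/8
  k=3: −1/(3!·1!·0!·1!·2!·1!) = -1/12
Σ = 1/24  ⇒  CG² = 96/7·1/24² = 1/42
CG = +√(1/42) = +0.154303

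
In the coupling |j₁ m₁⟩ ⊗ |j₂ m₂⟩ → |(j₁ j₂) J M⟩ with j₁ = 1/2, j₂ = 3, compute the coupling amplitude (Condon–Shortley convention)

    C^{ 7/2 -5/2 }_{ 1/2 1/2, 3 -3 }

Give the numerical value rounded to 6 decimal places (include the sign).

√[8·0!1!6!/8! · 1!0!0!6!1!6!] = √(518400/7)
  +(−1)^0/∏(0,0,0,0,1,6)! = 1/720  (running 1/720)
⟨..|..⟩ = √(518400/7)·(1/720) = +0.377964

+√(1/7) = +0.377964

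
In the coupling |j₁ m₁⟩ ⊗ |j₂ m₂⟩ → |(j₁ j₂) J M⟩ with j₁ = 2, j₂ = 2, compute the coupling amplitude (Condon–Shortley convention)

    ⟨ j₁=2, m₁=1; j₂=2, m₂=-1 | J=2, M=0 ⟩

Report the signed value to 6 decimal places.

+√(1/14) ≈ +0.267261

j₁+j₂−J=2  J+j₁−j₂=2  J−j₁+j₂=2  j₁+j₂+J+1=7
(j₁±m₁, j₂±m₂, J±M) = (3,1,1,3,2,2)
P² = 8/7
sum k=0..1:
  [0] +1/2 = 1/2
  [1] −1/4 = -1/4
S = 1/4
C² = P²·S² = 1/14 ; C = +0.267261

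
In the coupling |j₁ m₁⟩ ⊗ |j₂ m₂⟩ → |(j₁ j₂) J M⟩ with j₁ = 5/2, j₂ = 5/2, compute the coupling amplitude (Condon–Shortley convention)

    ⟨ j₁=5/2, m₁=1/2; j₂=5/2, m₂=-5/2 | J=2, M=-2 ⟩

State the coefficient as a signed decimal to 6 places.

j₁+j₂−J=3  J+j₁−j₂=2  J−j₁+j₂=2  j₁+j₂+J+1=8
(j₁±m₁, j₂±m₂, J±M) = (3,2,0,5,0,4)
P² = 720/7
sum k=0..0:
  [0] +1/24 = 1/24
S = 1/24
C² = P²·S² = 5/28 ; C = +0.422577

+√(5/28) = +0.422577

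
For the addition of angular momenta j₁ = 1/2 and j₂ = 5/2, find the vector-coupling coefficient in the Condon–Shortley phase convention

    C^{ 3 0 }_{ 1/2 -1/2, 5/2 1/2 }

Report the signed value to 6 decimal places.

√[7·0!1!5!/7! · 0!1!3!2!3!3!] = √(72)
  +(−1)^0/∏(0,0,1,3,0,2)! = 1/12  (running 1/12)
⟨..|..⟩ = √(72)·(1/12) = +0.707107

+√(1/2) ≈ +0.707107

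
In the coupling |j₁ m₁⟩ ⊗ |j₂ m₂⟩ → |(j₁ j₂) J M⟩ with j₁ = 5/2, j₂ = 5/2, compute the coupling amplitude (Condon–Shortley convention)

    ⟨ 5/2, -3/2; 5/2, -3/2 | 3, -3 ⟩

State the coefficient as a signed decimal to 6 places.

triangle: 2!·3!·3!/9! = 72/362880
(j±m)!: 1!·4!·1!·4!·0!·6! = 414720
prefactor² = (2J+1)·Δ·N² = 576
  k=1: −1/(1!·1!·3!·0!·0!·3!) = -1/36
Σ = -1/36  ⇒  CG² = 576·(-1/36)² = 4/9
CG = −√(4/9) = -0.666667

−√(4/9) ≈ -0.666667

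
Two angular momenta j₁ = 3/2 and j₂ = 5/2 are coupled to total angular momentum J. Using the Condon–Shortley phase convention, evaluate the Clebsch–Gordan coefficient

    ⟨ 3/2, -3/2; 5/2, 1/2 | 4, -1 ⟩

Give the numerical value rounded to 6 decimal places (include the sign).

+√(5/28) = +0.422577

√[9·0!3!5!/9! · 0!3!3!2!3!5!] = √(6480/7)
  +(−1)^0/∏(0,0,3,3,0,2)! = 1/72  (running 1/72)
⟨..|..⟩ = √(6480/7)·(1/72) = +0.422577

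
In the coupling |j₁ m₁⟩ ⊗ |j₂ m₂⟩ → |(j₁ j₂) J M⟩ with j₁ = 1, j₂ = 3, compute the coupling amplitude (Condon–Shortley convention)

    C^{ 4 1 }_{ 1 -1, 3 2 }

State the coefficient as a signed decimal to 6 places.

+√(3/28) = +0.327327

triangle: 0!×2!×6!/9! = 1440/362880
(j±m)!: 0!×2!×5!×1!×5!×3! = 172800
prefactor² = (2J+1)×Δ×N² = 43200/7
  k=0: +1/(0!×0!×2!×5!×0!×1!) = 1/240
Σ = 1/240  ⇒  CG² = 43200/7×1/240² = 3/28
CG = +√(3/28) = +0.327327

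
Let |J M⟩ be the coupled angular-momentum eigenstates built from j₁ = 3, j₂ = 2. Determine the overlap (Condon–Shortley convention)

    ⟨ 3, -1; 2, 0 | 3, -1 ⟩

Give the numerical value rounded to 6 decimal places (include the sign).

j₁+j₂−J=2  J+j₁−j₂=4  J−j₁+j₂=2  j₁+j₂+J+1=9
(j₁±m₁, j₂±m₂, J±M) = (2,4,2,2,2,4)
P² = 256/15
sum k=0..2:
  [0] +1/96 = 1/96
  [1] −1/6 = -1/6
  [2] +1/16 = 1/16
S = -3/32
C² = P²·S² = 3/20 ; C = -0.387298

-0.387298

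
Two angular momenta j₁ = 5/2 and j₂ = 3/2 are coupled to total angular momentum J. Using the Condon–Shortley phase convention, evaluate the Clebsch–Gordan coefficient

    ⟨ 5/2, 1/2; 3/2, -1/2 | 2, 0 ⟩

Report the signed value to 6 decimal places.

-0.267261

j₁+j₂−J=2  J+j₁−j₂=3  J−j₁+j₂=1  j₁+j₂+J+1=7
(j₁±m₁, j₂±m₂, J±M) = (3,2,1,2,2,2)
P² = 8/7
sum k=0..1:
  [0] +1/4 = 1/4
  [1] −1/2 = -1/2
S = -1/4
C² = P²·S² = 1/14 ; C = -0.267261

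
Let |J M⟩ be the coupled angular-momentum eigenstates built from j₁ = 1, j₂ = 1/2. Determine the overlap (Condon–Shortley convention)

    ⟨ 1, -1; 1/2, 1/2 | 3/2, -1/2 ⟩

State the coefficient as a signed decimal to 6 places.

triangle: 0!×2!×1!/4! = 2/24
(j±m)!: 0!×2!×1!×0!×1!×2! = 4
prefactor² = (2J+1)×Δ×N² = 4/3
  k=0: +1/(0!×0!×2!×1!×0!×0!) = 1/2
Σ = 1/2  ⇒  CG² = 4/3×1/2² = 1/3
CG = +√(1/3) = +0.577350

+√(1/3) = +0.577350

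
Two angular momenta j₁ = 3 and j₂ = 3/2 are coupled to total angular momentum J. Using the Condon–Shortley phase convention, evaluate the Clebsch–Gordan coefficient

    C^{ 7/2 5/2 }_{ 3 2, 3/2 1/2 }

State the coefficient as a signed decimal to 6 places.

j₁+j₂−J=1  J+j₁−j₂=5  J−j₁+j₂=2  j₁+j₂+J+1=9
(j₁±m₁, j₂±m₂, J±M) = (5,1,2,1,6,1)
P² = 6400/7
sum k=0..1:
  [0] +1/48 = 1/48
  [1] −1/120 = -1/120
S = 1/80
C² = P²·S² = 1/7 ; C = +0.377964

+√(1/7) ≈ +0.377964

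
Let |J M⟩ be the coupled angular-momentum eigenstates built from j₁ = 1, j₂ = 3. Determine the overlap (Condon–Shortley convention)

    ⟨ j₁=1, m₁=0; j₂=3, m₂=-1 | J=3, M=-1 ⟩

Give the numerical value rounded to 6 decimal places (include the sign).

+√(1/12) = +0.288675

triangle: 1!×1!×5!/8! = 120/40320
(j±m)!: 1!×1!×2!×4!×2!×4! = 2304
prefactor² = (2J+1)×Δ×N² = 48
  k=0: +1/(0!×1!×1!×2!×0!×3!) = 1/12
  k=1: −1/(1!×0!×0!×1!×1!×4!) = -1/24
Σ = 1/24  ⇒  CG² = 48×1/24² = 1/12
CG = +√(1/12) = +0.288675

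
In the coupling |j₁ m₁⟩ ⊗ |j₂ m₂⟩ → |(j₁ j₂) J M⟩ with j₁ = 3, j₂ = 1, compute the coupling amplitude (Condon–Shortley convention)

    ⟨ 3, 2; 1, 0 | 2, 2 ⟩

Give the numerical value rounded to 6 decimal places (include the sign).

-0.487950  (= −√(5/21))

triangle: 2!*4!*0!/7! = 48/5040
(j±m)!: 5!*1!*1!*1!*4!*0! = 2880
prefactor² = (2J+1)*Δ*N² = 960/7
  k=1: −1/(1!*1!*0!*0!*4!*0!) = -1/24
Σ = -1/24  ⇒  CG² = 960/7*(-1/24)² = 5/21
CG = −√(5/21) = -0.487950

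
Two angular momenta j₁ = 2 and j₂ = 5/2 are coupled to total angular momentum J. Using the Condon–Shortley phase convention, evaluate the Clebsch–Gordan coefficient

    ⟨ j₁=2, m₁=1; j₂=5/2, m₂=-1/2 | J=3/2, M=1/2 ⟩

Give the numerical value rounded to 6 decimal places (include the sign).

√[4·3!1!2!/7! · 3!1!2!3!2!1!] = √(48/35)
  +(−1)^0/∏(0,3,1,2,0,0)! = 1/12  (running 1/12)
  +(−1)^1/∏(1,2,0,1,1,1)! = -1/2  (running -5/12)
⟨..|..⟩ = √(48/35)·(-5/12) = -0.487950

-0.487950  (= −√(5/21))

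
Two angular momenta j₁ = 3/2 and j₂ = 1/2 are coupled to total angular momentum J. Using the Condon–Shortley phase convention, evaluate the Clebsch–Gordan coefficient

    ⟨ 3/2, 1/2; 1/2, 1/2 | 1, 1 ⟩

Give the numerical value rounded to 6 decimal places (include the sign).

-0.500000

√[3·1!2!0!/4! · 2!1!1!0!2!0!] = √(1)
  +(−1)^1/∏(1,0,0,0,2,0)! = -1/2  (running -1/2)
⟨..|..⟩ = √(1)·(-1/2) = -0.500000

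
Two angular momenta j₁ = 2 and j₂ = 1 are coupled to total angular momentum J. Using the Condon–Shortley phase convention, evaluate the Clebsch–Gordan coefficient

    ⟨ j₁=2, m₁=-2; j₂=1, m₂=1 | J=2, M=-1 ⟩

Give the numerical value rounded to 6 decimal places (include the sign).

-0.577350  (= −√(1/3))

√[5·1!3!1!/6! · 0!4!2!0!1!3!] = √(12)
  +(−1)^1/∏(1,0,3,1,0,0)! = -1/6  (running -1/6)
⟨..|..⟩ = √(12)·(-1/6) = -0.577350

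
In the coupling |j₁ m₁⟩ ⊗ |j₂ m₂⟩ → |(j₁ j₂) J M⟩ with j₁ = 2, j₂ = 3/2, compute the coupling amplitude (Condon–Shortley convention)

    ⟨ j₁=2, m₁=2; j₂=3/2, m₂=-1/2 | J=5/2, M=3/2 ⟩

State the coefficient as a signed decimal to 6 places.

+0.676123

triangle: 1!·3!·2!/7! = 12/5040
(j±m)!: 4!·0!·1!·2!·4!·1! = 1152
prefactor² = (2J+1)·Δ·N² = 576/35
  k=0: +1/(0!·1!·0!·1!·3!·1!) = 1/6
Σ = 1/6  ⇒  CG² = 576/35·1/6² = 16/35
CG = +√(16/35) = +0.676123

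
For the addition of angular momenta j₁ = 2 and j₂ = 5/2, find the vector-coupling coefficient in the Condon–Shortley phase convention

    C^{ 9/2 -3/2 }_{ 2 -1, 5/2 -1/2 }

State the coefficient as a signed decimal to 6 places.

j₁+j₂−J=0  J+j₁−j₂=4  J−j₁+j₂=5  j₁+j₂+J+1=10
(j₁±m₁, j₂±m₂, J±M) = (1,3,2,3,3,6)
P² = 17280/7
sum k=0..0:
  [0] +1/72 = 1/72
S = 1/72
C² = P²·S² = 10/21 ; C = +0.690066

+√(10/21) = +0.690066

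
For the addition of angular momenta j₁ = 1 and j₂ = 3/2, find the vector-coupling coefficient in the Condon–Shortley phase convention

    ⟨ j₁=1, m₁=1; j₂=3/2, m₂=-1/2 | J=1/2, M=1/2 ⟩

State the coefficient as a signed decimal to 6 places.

√[2·2!0!1!/4! · 2!0!1!2!1!0!] = √(2/3)
  +(−1)^0/∏(0,2,0,1,0,0)! = 1/2  (running 1/2)
⟨..|..⟩ = √(2/3)·(1/2) = +0.408248

+√(1/6) = +0.408248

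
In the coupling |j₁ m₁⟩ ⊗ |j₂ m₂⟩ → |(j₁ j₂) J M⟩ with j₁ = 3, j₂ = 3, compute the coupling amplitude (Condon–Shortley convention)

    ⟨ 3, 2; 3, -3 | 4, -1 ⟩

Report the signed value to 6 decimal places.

+0.441367  (= +√(15/77))

j₁+j₂−J=2  J+j₁−j₂=4  J−j₁+j₂=4  j₁+j₂+J+1=11
(j₁±m₁, j₂±m₂, J±M) = (5,1,0,6,3,5)
P² = 1244160/77
sum k=0..0:
  [0] +1/288 = 1/288
S = 1/288
C² = P²·S² = 15/77 ; C = +0.441367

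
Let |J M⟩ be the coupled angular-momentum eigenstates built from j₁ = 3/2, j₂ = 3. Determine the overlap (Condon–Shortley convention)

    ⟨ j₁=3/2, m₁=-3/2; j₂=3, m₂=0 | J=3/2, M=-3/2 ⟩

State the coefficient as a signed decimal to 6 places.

−√(1/35) = -0.169031

√[4·3!0!3!/7! · 0!3!3!3!0!3!] = √(1296/35)
  +(−1)^3/∏(3,0,0,0,0,3)! = -1/36  (running -1/36)
⟨..|..⟩ = √(1296/35)·(-1/36) = -0.169031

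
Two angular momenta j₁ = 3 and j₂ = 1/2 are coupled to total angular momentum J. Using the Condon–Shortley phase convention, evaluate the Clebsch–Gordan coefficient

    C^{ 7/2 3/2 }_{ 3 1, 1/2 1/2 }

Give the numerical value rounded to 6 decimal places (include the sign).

+0.845154  (= +√(5/7))

j₁+j₂−J=0  J+j₁−j₂=6  J−j₁+j₂=1  j₁+j₂+J+1=8
(j₁±m₁, j₂±m₂, J±M) = (4,2,1,0,5,2)
P² = 11520/7
sum k=0..0:
  [0] +1/48 = 1/48
S = 1/48
C² = P²·S² = 5/7 ; C = +0.845154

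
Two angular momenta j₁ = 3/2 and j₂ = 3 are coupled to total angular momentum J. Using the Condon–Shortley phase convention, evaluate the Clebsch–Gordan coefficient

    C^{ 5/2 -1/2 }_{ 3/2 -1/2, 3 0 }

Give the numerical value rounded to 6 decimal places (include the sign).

-0.414039  (= −√(6/35))

√[6·2!1!4!/8! · 1!2!3!3!2!3!] = √(216/35)
  +(−1)^1/∏(1,1,1,2,0,2)! = -1/4  (running -1/4)
  +(−1)^2/∏(2,0,0,1,1,3)! = 1/12  (running -1/6)
⟨..|..⟩ = √(216/35)·(-1/6) = -0.414039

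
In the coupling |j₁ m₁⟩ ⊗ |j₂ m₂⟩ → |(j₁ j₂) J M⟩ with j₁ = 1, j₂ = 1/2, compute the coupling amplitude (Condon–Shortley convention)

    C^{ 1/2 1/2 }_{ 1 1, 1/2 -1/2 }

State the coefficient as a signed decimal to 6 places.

+√(2/3) = +0.816497

√[2·1!1!0!/3! · 2!0!0!1!1!0!] = √(2/3)
  +(−1)^0/∏(0,1,0,0,1,0)! = 1  (running 1)
⟨..|..⟩ = √(2/3)·(1) = +0.816497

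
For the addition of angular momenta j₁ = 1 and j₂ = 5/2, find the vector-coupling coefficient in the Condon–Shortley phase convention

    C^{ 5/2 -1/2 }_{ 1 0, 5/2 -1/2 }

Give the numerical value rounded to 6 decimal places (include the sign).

+0.169031

j₁+j₂−J=1  J+j₁−j₂=1  J−j₁+j₂=4  j₁+j₂+J+1=7
(j₁±m₁, j₂±m₂, J±M) = (1,1,2,3,2,3)
P² = 144/35
sum k=0..1:
  [0] +1/4 = 1/4
  [1] −1/6 = -1/6
S = 1/12
C² = P²·S² = 1/35 ; C = +0.169031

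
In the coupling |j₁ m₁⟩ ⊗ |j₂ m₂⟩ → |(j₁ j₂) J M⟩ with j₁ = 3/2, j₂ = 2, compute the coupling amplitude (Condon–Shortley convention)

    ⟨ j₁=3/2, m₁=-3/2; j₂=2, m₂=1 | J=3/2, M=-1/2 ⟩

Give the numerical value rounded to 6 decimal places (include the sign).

+√(2/5) = +0.632456

triangle: 2!×1!×2!/6! = 4/720
(j±m)!: 0!×3!×3!×1!×1!×2! = 72
prefactor² = (2J+1)×Δ×N² = 8/5
  k=2: +1/(2!×0!×1!×1!×0!×1!) = 1/2
Σ = 1/2  ⇒  CG² = 8/5×1/2² = 2/5
CG = +√(2/5) = +0.632456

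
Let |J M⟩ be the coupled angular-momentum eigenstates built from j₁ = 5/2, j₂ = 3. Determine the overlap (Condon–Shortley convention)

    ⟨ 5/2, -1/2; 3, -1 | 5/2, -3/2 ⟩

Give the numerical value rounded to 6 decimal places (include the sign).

j₁+j₂−J=3  J+j₁−j₂=2  J−j₁+j₂=3  j₁+j₂+J+1=9
(j₁±m₁, j₂±m₂, J±M) = (2,3,2,4,1,4)
P² = 576/35
sum k=1..2:
  [1] −1/8 = -1/8
  [2] +1/12 = 1/12
S = -1/24
C² = P²·S² = 1/35 ; C = -0.169031

−√(1/35) = -0.169031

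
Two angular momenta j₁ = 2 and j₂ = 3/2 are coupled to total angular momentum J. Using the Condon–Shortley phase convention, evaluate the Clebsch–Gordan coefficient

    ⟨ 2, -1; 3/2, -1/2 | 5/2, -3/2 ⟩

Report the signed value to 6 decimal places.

−√(1/35) ≈ -0.169031

j₁+j₂−J=1  J+j₁−j₂=3  J−j₁+j₂=2  j₁+j₂+J+1=7
(j₁±m₁, j₂±m₂, J±M) = (1,3,1,2,1,4)
P² = 144/35
sum k=0..1:
  [0] +1/6 = 1/6
  [1] −1/4 = -1/4
S = -1/12
C² = P²·S² = 1/35 ; C = -0.169031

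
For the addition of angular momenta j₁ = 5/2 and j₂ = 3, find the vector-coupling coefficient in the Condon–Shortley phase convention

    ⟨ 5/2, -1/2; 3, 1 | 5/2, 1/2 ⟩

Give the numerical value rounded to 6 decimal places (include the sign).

+√(8/35) = +0.478091

√[6·3!2!3!/9! · 2!3!4!2!3!2!] = √(288/35)
  +(−1)^1/∏(1,2,2,3,0,0)! = -1/24  (running -1/24)
  +(−1)^2/∏(2,1,1,2,1,1)! = 1/4  (running 5/24)
  +(−1)^3/∏(3,0,0,1,2,2)! = -1/24  (running 1/6)
⟨..|..⟩ = √(288/35)·(1/6) = +0.478091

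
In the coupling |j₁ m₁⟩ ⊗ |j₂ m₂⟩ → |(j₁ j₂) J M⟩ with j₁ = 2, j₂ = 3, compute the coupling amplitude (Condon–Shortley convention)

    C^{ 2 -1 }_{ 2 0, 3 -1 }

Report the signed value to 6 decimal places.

-0.377964  (= −√(1/7))

j₁+j₂−J=3  J+j₁−j₂=1  J−j₁+j₂=3  j₁+j₂+J+1=8
(j₁±m₁, j₂±m₂, J±M) = (2,2,2,4,1,3)
P² = 36/7
sum k=1..2:
  [1] −1/4 = -1/4
  [2] +1/12 = 1/12
S = -1/6
C² = P²·S² = 1/7 ; C = -0.377964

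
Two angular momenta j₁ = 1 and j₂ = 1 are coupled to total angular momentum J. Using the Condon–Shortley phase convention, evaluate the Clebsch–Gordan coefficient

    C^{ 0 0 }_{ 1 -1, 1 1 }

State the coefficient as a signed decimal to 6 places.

triangle: 2!*0!*0!/3! = 2/6
(j±m)!: 0!*2!*2!*0!*0!*0! = 4
prefactor² = (2J+1)*Δ*N² = 4/3
  k=2: +1/(2!*0!*0!*0!*0!*0!) = 1/2
Σ = 1/2  ⇒  CG² = 4/3*1/2² = 1/3
CG = +√(1/3) = +0.577350

+0.577350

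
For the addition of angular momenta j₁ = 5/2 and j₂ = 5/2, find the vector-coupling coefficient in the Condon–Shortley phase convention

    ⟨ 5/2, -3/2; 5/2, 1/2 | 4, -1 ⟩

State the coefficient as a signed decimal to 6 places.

√[9·1!4!4!/10! · 1!4!3!2!3!5!] = √(10368/35)
  +(−1)^0/∏(0,1,4,3,0,1)! = 1/144  (running 1/144)
  +(−1)^1/∏(1,0,3,2,1,2)! = -1/24  (running -5/144)
⟨..|..⟩ = √(10368/35)·(-5/144) = -0.597614

−√(5/14) ≈ -0.597614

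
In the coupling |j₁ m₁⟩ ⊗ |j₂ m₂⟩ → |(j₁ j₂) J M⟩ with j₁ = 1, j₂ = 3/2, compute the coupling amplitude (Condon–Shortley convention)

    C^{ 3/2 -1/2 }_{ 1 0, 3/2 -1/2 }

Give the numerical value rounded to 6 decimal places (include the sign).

+√(1/15) = +0.258199

triangle: 1!×1!×2!/5! = 2/120
(j±m)!: 1!×1!×1!×2!×1!×2! = 4
prefactor² = (2J+1)×Δ×N² = 4/15
  k=0: +1/(0!×1!×1!×1!×0!×1!) = 1
  k=1: −1/(1!×0!×0!×0!×1!×2!) = -1/2
Σ = 1/2  ⇒  CG² = 4/15×1/2² = 1/15
CG = +√(1/15) = +0.258199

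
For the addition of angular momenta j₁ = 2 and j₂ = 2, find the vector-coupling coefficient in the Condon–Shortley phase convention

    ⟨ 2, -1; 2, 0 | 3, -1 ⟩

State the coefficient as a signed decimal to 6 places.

triangle: 1!*3!*3!/8! = 36/40320
(j±m)!: 1!*3!*2!*2!*2!*4! = 1152
prefactor² = (2J+1)*Δ*N² = 36/5
  k=0: +1/(0!*1!*3!*2!*0!*1!) = 1/12
  k=1: −1/(1!*0!*2!*1!*1!*2!) = -1/4
Σ = -1/6  ⇒  CG² = 36/5*(-1/6)² = 1/5
CG = −√(1/5) = -0.447214

-0.447214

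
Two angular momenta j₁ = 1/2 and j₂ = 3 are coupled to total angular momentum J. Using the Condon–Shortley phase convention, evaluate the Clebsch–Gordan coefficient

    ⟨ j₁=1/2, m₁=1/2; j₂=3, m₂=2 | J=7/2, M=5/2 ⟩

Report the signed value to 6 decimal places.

j₁+j₂−J=0  J+j₁−j₂=1  J−j₁+j₂=6  j₁+j₂+J+1=8
(j₁±m₁, j₂±m₂, J±M) = (1,0,5,1,6,1)
P² = 86400/7
sum k=0..0:
  [0] +1/120 = 1/120
S = 1/120
C² = P²·S² = 6/7 ; C = +0.925820

+√(6/7) ≈ +0.925820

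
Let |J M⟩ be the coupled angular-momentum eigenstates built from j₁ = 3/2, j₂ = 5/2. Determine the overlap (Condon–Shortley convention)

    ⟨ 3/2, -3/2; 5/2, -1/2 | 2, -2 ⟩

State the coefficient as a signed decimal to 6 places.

+√(1/7) = +0.377964

j₁+j₂−J=2  J+j₁−j₂=1  J−j₁+j₂=3  j₁+j₂+J+1=7
(j₁±m₁, j₂±m₂, J±M) = (0,3,2,3,0,4)
P² = 144/7
sum k=2..2:
  [2] +1/12 = 1/12
S = 1/12
C² = P²·S² = 1/7 ; C = +0.377964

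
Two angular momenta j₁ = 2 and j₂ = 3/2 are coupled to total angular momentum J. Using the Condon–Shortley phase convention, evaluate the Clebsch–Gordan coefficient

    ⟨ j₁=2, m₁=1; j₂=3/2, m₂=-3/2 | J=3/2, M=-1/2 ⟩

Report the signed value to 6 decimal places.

√[4·2!2!1!/6! · 3!1!0!3!1!2!] = √(8/5)
  +(−1)^0/∏(0,2,1,0,1,1)! = 1/2  (running 1/2)
⟨..|..⟩ = √(8/5)·(1/2) = +0.632456

+√(2/5) = +0.632456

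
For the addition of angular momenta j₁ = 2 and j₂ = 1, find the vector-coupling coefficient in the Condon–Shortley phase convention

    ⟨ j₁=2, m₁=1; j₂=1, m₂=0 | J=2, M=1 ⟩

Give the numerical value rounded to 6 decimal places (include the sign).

j₁+j₂−J=1  J+j₁−j₂=3  J−j₁+j₂=1  j₁+j₂+J+1=6
(j₁±m₁, j₂±m₂, J±M) = (3,1,1,1,3,1)
P² = 3/2
sum k=0..1:
  [0] +1/2 = 1/2
  [1] −1/6 = -1/6
S = 1/3
C² = P²·S² = 1/6 ; C = +0.408248

+0.408248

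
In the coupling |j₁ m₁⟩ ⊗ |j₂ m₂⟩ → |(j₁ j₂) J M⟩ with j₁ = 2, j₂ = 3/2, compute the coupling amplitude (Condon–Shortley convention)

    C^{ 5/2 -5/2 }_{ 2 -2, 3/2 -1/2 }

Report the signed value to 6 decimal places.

√[6·1!3!2!/7! · 0!4!1!2!0!5!] = √(576/7)
  +(−1)^1/∏(1,0,3,0,0,2)! = -1/12  (running -1/12)
⟨..|..⟩ = √(576/7)·(-1/12) = -0.755929

-0.755929  (= −√(4/7))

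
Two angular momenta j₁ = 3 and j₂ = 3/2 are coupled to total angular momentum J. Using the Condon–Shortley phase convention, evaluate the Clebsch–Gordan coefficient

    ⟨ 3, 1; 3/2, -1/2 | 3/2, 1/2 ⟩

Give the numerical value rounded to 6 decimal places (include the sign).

-0.585540  (= −√(12/35))

j₁+j₂−J=3  J+j₁−j₂=3  J−j₁+j₂=0  j₁+j₂+J+1=7
(j₁±m₁, j₂±m₂, J±M) = (4,2,1,2,2,1)
P² = 192/35
sum k=1..1:
  [1] −1/4 = -1/4
S = -1/4
C² = P²·S² = 12/35 ; C = -0.585540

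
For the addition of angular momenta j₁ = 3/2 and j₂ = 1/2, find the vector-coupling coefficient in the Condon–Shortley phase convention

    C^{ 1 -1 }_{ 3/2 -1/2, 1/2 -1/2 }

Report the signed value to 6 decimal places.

+0.500000

√[3·1!2!0!/4! · 1!2!0!1!0!2!] = √(1)
  +(−1)^0/∏(0,1,2,0,0,0)! = 1/2  (running 1/2)
⟨..|..⟩ = √(1)·(1/2) = +0.500000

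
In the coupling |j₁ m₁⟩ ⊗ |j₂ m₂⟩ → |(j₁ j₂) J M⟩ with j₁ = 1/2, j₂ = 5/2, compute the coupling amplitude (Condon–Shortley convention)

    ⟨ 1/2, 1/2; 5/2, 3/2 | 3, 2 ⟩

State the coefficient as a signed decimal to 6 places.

+√(5/6) = +0.912871

triangle: 0!*1!*5!/7! = 120/5040
(j±m)!: 1!*0!*4!*1!*5!*1! = 2880
prefactor² = (2J+1)*Δ*N² = 480
  k=0: +1/(0!*0!*0!*4!*1!*1!) = 1/24
Σ = 1/24  ⇒  CG² = 480*1/24² = 5/6
CG = +√(5/6) = +0.912871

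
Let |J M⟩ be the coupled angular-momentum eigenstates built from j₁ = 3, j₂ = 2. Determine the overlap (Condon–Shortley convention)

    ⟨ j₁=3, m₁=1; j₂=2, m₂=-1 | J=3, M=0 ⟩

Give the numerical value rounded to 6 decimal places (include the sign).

+√(1/30) ≈ +0.182574

triangle: 2!·4!·2!/9! = 96/362880
(j±m)!: 4!·2!·1!·3!·3!·3! = 10368
prefactor² = (2J+1)·Δ·N² = 96/5
  k=0: +1/(0!·2!·2!·1!·2!·1!) = 1/8
  k=1: −1/(1!·1!·1!·0!·3!·2!) = -1/12
Σ = 1/24  ⇒  CG² = 96/5·1/24² = 1/30
CG = +√(1/30) = +0.182574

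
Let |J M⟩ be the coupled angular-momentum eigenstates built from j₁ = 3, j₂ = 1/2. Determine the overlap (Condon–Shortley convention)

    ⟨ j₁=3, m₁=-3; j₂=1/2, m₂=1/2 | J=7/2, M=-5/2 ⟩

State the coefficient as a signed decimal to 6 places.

+√(1/7) ≈ +0.377964

triangle: 0!×6!×1!/8! = 720/40320
(j±m)!: 0!×6!×1!×0!×1!×6! = 518400
prefactor² = (2J+1)×Δ×N² = 518400/7
  k=0: +1/(0!×0!×6!×1!×0!×0!) = 1/720
Σ = 1/720  ⇒  CG² = 518400/7×1/720² = 1/7
CG = +√(1/7) = +0.377964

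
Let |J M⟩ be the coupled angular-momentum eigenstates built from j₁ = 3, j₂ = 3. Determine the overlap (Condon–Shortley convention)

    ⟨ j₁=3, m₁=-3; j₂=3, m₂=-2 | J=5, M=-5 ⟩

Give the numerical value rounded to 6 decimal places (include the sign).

−√(1/2) = -0.707107

j₁+j₂−J=1  J+j₁−j₂=5  J−j₁+j₂=5  j₁+j₂+J+1=12
(j₁±m₁, j₂±m₂, J±M) = (0,6,1,5,0,10)
P² = 103680000
sum k=1..1:
  [1] −1/14400 = -1/14400
S = -1/14400
C² = P²·S² = 1/2 ; C = -0.707107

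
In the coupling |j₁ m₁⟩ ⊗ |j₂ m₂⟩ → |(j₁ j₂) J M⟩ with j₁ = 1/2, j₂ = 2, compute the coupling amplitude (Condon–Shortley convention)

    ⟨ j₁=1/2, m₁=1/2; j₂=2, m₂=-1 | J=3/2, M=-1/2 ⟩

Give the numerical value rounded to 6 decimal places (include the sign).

triangle: 1!*0!*3!/5! = 6/120
(j±m)!: 1!*0!*1!*3!*1!*2! = 12
prefactor² = (2J+1)*Δ*N² = 12/5
  k=0: +1/(0!*1!*0!*1!*0!*2!) = 1/2
Σ = 1/2  ⇒  CG² = 12/5*1/2² = 3/5
CG = +√(3/5) = +0.774597

+√(3/5) = +0.774597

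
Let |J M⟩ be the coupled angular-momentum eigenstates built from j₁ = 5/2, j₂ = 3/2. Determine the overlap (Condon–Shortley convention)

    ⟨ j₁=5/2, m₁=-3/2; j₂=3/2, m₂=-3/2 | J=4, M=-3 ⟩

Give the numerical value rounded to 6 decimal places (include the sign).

j₁+j₂−J=0  J+j₁−j₂=5  J−j₁+j₂=3  j₁+j₂+J+1=9
(j₁±m₁, j₂±m₂, J±M) = (1,4,0,3,1,7)
P² = 12960
sum k=0..0:
  [0] +1/144 = 1/144
S = 1/144
C² = P²·S² = 5/8 ; C = +0.790569

+√(5/8) = +0.790569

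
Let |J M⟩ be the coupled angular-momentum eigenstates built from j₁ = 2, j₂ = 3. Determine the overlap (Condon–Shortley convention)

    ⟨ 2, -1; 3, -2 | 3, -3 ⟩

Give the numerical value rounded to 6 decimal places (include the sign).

j₁+j₂−J=2  J+j₁−j₂=2  J−j₁+j₂=4  j₁+j₂+J+1=9
(j₁±m₁, j₂±m₂, J±M) = (1,3,1,5,0,6)
P² = 960
sum k=1..1:
  [1] −1/48 = -1/48
S = -1/48
C² = P²·S² = 5/12 ; C = -0.645497

−√(5/12) ≈ -0.645497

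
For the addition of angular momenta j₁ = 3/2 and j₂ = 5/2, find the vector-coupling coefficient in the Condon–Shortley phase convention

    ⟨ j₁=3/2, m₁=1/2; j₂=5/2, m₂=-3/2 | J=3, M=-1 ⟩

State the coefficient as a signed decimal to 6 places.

j₁+j₂−J=1  J+j₁−j₂=2  J−j₁+j₂=4  j₁+j₂+J+1=8
(j₁±m₁, j₂±m₂, J±M) = (2,1,1,4,2,4)
P² = 96/5
sum k=0..1:
  [0] +1/6 = 1/6
  [1] −1/48 = -1/48
S = 7/48
C² = P²·S² = 49/120 ; C = +0.639010

+0.639010  (= +√(49/120))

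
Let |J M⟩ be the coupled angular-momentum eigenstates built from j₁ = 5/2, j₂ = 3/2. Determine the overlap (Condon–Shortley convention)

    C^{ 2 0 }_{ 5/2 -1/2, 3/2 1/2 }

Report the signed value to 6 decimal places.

−√(1/14) ≈ -0.267261

j₁+j₂−J=2  J+j₁−j₂=3  J−j₁+j₂=1  j₁+j₂+J+1=7
(j₁±m₁, j₂±m₂, J±M) = (2,3,2,1,2,2)
P² = 8/7
sum k=1..2:
  [1] −1/2 = -1/2
  [2] +1/4 = 1/4
S = -1/4
C² = P²·S² = 1/14 ; C = -0.267261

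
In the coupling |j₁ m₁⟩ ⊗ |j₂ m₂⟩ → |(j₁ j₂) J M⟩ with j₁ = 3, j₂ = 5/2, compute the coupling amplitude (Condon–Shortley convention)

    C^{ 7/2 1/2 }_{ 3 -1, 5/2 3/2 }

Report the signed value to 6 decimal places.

+0.356348  (= +√(8/63))

√[8·2!4!3!/10! · 2!4!4!1!4!3!] = √(18432/175)
  +(−1)^1/∏(1,1,3,3,1,0)! = -1/36  (running -1/36)
  +(−1)^2/∏(2,0,2,2,2,1)! = 1/16  (running 5/144)
⟨..|..⟩ = √(18432/175)·(5/144) = +0.356348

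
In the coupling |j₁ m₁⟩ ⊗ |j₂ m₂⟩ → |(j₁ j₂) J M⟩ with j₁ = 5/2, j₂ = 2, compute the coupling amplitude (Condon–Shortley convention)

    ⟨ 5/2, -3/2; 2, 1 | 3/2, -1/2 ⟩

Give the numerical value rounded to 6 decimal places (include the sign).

+0.138013  (= +√(2/105))

triangle: 3!·2!·1!/7! = 12/5040
(j±m)!: 1!·4!·3!·1!·1!·2! = 288
prefactor² = (2J+1)·Δ·N² = 96/35
  k=2: +1/(2!·1!·2!·1!·0!·0!) = 1/4
  k=3: −1/(3!·0!·1!·0!·1!·1!) = -1/6
Σ = 1/12  ⇒  CG² = 96/35·1/12² = 2/105
CG = +√(2/105) = +0.138013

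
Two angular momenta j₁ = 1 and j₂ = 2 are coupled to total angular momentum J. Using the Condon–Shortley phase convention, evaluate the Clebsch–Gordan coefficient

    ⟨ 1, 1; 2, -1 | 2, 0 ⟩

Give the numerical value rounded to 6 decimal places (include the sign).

j₁+j₂−J=1  J+j₁−j₂=1  J−j₁+j₂=3  j₁+j₂+J+1=6
(j₁±m₁, j₂±m₂, J±M) = (2,0,1,3,2,2)
P² = 2
sum k=0..0:
  [0] +1/2 = 1/2
S = 1/2
C² = P²·S² = 1/2 ; C = +0.707107

+√(1/2) = +0.707107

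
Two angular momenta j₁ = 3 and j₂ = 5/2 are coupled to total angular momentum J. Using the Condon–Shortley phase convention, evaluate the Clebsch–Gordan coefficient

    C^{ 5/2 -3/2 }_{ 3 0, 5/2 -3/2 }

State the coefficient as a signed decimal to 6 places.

-0.483046  (= −√(7/30))

√[6·3!3!2!/9! · 3!3!1!4!1!4!] = √(864/35)
  +(−1)^0/∏(0,3,3,1,0,1)! = 1/36  (running 1/36)
  +(−1)^1/∏(1,2,2,0,1,2)! = -1/8  (running -7/72)
⟨..|..⟩ = √(864/35)·(-7/72) = -0.483046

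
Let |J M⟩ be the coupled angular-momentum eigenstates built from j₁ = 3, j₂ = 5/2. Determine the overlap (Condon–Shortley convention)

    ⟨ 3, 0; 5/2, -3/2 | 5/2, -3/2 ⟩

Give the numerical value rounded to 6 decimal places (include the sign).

√[6·3!3!2!/9! · 3!3!1!4!1!4!] = √(864/35)
  +(−1)^0/∏(0,3,3,1,0,1)! = 1/36  (running 1/36)
  +(−1)^1/∏(1,2,2,0,1,2)! = -1/8  (running -7/72)
⟨..|..⟩ = √(864/35)·(-7/72) = -0.483046

−√(7/30) = -0.483046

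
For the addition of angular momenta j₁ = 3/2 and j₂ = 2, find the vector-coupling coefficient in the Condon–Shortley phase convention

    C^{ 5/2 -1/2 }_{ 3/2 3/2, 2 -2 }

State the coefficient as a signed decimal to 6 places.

+0.414039  (= +√(6/35))

√[6·1!2!3!/7! · 3!0!0!4!2!3!] = √(864/35)
  +(−1)^0/∏(0,1,0,0,2,3)! = 1/12  (running 1/12)
⟨..|..⟩ = √(864/35)·(1/12) = +0.414039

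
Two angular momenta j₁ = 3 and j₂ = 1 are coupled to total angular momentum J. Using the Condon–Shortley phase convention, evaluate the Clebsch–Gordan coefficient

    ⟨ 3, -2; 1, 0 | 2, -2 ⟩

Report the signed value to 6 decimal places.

−√(5/21) = -0.487950

triangle: 2!·4!·0!/7! = 48/5040
(j±m)!: 1!·5!·1!·1!·0!·4! = 2880
prefactor² = (2J+1)·Δ·N² = 960/7
  k=1: −1/(1!·1!·4!·0!·0!·0!) = -1/24
Σ = -1/24  ⇒  CG² = 960/7·(-1/24)² = 5/21
CG = −√(5/21) = -0.487950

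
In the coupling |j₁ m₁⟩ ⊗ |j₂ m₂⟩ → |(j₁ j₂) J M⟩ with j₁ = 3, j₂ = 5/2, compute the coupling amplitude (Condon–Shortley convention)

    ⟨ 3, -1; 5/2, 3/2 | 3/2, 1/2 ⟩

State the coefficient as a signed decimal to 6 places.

triangle: 4!·2!·1!/8! = 48/40320
(j±m)!: 2!·4!·4!·1!·2!·1! = 2304
prefactor² = (2J+1)·Δ·N² = 384/35
  k=3: −1/(3!·1!·1!·1!·1!·0!) = -1/6
  k=4: +1/(4!·0!·0!·0!·2!·1!) = 1/48
Σ = -7/48  ⇒  CG² = 384/35·(-7/48)² = 7/30
CG = −√(7/30) = -0.483046

-0.483046  (= −√(7/30))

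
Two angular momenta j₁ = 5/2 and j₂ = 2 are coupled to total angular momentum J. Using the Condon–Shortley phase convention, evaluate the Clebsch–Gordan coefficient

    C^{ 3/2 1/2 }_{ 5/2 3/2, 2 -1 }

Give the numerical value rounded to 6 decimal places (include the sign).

triangle: 3!*2!*1!/7! = 12/5040
(j±m)!: 4!*1!*1!*3!*2!*1! = 288
prefactor² = (2J+1)*Δ*N² = 96/35
  k=0: +1/(0!*3!*1!*1!*1!*0!) = 1/6
  k=1: −1/(1!*2!*0!*0!*2!*1!) = -1/4
Σ = -1/12  ⇒  CG² = 96/35*(-1/12)² = 2/105
CG = −√(2/105) = -0.138013

-0.138013  (= −√(2/105))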